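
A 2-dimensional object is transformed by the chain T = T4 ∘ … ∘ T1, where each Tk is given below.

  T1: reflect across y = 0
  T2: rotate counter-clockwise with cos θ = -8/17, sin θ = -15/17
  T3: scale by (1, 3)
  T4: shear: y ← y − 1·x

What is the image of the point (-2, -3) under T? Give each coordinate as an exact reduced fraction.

T(p) = (61/17, -43/17)

T1 reflect across y = 0: (-2, -3) → (-2, 3)
T2 rotate counter-clockwise with cos θ = -8/17, sin θ = -15/17: (-2, 3) → (61/17, 6/17)
T3 scale by (1, 3): (61/17, 6/17) → (61/17, 18/17)
T4 shear: y ← y − 1·x: (61/17, 18/17) → (61/17, -43/17)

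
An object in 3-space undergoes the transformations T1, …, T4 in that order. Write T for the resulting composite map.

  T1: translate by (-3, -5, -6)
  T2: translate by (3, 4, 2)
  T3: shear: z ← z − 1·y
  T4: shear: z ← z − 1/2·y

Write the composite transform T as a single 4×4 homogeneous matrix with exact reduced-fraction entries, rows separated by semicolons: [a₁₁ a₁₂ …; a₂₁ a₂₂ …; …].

T = [1 0 0 0; 0 1 0 -1; 0 -3/2 1 -5/2; 0 0 0 1]

T1 = [1 0 0 -3; 0 1 0 -5; 0 0 1 -6; 0 0 0 1]
T2·T1 = [1 0 0 0; 0 1 0 -1; 0 0 1 -4; 0 0 0 1]
T3·…·T1 = [1 0 0 0; 0 1 0 -1; 0 -1 1 -3; 0 0 0 1]
T4·…·T1 = [1 0 0 0; 0 1 0 -1; 0 -3/2 1 -5/2; 0 0 0 1]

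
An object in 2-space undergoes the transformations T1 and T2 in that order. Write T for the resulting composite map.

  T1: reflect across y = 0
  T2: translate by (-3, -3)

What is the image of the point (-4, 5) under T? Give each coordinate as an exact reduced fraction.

T(p) = (-7, -8)

T1 reflect across y = 0: (-4, 5) → (-4, -5)
T2 translate by (-3, -3): (-4, -5) → (-7, -8)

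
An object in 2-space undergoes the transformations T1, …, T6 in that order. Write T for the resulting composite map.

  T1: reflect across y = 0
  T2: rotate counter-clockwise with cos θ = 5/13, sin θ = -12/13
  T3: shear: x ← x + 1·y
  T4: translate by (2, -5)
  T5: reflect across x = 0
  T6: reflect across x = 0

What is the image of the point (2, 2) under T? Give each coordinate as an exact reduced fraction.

T(p) = (-22/13, -99/13)

T1 reflect across y = 0: (2, 2) → (2, -2)
T2 rotate counter-clockwise with cos θ = 5/13, sin θ = -12/13: (2, -2) → (-14/13, -34/13)
T3 shear: x ← x + 1·y: (-14/13, -34/13) → (-48/13, -34/13)
T4 translate by (2, -5): (-48/13, -34/13) → (-22/13, -99/13)
T5 reflect across x = 0: (-22/13, -99/13) → (22/13, -99/13)
T6 reflect across x = 0: (22/13, -99/13) → (-22/13, -99/13)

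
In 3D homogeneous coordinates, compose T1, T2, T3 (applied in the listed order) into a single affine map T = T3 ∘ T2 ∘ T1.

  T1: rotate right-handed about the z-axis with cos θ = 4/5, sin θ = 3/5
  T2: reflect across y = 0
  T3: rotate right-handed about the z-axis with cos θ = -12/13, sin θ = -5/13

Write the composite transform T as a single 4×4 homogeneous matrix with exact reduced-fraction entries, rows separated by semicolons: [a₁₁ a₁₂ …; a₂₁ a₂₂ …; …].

T1 = [4/5 -3/5 0 0; 3/5 4/5 0 0; 0 0 1 0; 0 0 0 1]
T2·T1 = [4/5 -3/5 0 0; -3/5 -4/5 0 0; 0 0 1 0; 0 0 0 1]
T3·…·T1 = [-63/65 16/65 0 0; 16/65 63/65 0 0; 0 0 1 0; 0 0 0 1]

T = [-63/65 16/65 0 0; 16/65 63/65 0 0; 0 0 1 0; 0 0 0 1]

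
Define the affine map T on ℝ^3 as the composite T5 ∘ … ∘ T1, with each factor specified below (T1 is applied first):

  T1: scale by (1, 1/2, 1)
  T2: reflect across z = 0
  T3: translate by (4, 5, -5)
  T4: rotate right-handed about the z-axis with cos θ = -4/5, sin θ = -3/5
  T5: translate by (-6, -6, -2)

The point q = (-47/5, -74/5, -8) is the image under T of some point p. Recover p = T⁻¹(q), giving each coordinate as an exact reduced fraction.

p = (4, 0, 1)

T1 = [1 0 0 0; 0 1/2 0 0; 0 0 1 0; 0 0 0 1]
T2·T1 = [1 0 0 0; 0 1/2 0 0; 0 0 -1 0; 0 0 0 1]
T3·…·T1 = [1 0 0 4; 0 1/2 0 5; 0 0 -1 -5; 0 0 0 1]
T4·…·T1 = [-4/5 3/10 0 -1/5; -3/5 -2/5 0 -32/5; 0 0 -1 -5; 0 0 0 1]
T5·…·T1 = [-4/5 3/10 0 -31/5; -3/5 -2/5 0 -62/5; 0 0 -1 -7; 0 0 0 1]
det M = -1/2; M⁻¹ = [-4/5 -3/5 0 -62/5; 6/5 -8/5 0 -62/5; 0 0 -1 -7; 0 0 0 1]
M⁻¹ · (-47/5, -74/5, -8)ᵀ = (4, 0, 1)ᵀ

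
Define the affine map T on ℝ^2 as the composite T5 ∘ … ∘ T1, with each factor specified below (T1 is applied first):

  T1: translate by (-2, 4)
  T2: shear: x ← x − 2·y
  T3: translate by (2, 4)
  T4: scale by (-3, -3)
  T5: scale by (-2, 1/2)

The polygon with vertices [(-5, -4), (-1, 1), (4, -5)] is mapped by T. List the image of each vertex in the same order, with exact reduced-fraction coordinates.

image vertices: (-30, -6), (-66, -27/2), (36, -9/2)

T1 translate by (-2, 4): (-5, -4) → (-7, 0); (-1, 1) → (-3, 5); (4, -5) → (2, -1)
T2 shear: x ← x − 2·y: (-7, 0) → (-7, 0); (-3, 5) → (-13, 5); (2, -1) → (4, -1)
T3 translate by (2, 4): (-7, 0) → (-5, 4); (-13, 5) → (-11, 9); (4, -1) → (6, 3)
T4 scale by (-3, -3): (-5, 4) → (15, -12); (-11, 9) → (33, -27); (6, 3) → (-18, -9)
T5 scale by (-2, 1/2): (15, -12) → (-30, -6); (33, -27) → (-66, -27/2); (-18, -9) → (36, -9/2)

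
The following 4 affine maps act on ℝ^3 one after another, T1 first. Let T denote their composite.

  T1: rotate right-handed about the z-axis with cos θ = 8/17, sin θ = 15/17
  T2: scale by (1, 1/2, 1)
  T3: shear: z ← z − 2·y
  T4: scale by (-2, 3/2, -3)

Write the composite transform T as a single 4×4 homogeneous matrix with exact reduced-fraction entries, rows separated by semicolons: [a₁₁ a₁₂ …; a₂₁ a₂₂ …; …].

T1 = [8/17 -15/17 0 0; 15/17 8/17 0 0; 0 0 1 0; 0 0 0 1]
T2·T1 = [8/17 -15/17 0 0; 15/34 4/17 0 0; 0 0 1 0; 0 0 0 1]
T3·…·T1 = [8/17 -15/17 0 0; 15/34 4/17 0 0; -15/17 -8/17 1 0; 0 0 0 1]
T4·…·T1 = [-16/17 30/17 0 0; 45/68 6/17 0 0; 45/17 24/17 -3 0; 0 0 0 1]

T = [-16/17 30/17 0 0; 45/68 6/17 0 0; 45/17 24/17 -3 0; 0 0 0 1]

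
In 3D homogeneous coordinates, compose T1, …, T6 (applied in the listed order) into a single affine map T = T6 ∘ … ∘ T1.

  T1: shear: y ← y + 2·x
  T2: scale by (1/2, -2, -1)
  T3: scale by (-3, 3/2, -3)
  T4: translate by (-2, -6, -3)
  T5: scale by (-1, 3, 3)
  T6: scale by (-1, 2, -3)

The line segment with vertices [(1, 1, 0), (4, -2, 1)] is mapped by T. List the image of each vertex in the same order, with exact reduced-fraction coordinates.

image vertices: (-7/2, -90, 27), (-8, -144, 0)

T1 shear: y ← y + 2·x: (1, 1, 0) → (1, 3, 0); (4, -2, 1) → (4, 6, 1)
T2 scale by (1/2, -2, -1): (1, 3, 0) → (1/2, -6, 0); (4, 6, 1) → (2, -12, -1)
T3 scale by (-3, 3/2, -3): (1/2, -6, 0) → (-3/2, -9, 0); (2, -12, -1) → (-6, -18, 3)
T4 translate by (-2, -6, -3): (-3/2, -9, 0) → (-7/2, -15, -3); (-6, -18, 3) → (-8, -24, 0)
T5 scale by (-1, 3, 3): (-7/2, -15, -3) → (7/2, -45, -9); (-8, -24, 0) → (8, -72, 0)
T6 scale by (-1, 2, -3): (7/2, -45, -9) → (-7/2, -90, 27); (8, -72, 0) → (-8, -144, 0)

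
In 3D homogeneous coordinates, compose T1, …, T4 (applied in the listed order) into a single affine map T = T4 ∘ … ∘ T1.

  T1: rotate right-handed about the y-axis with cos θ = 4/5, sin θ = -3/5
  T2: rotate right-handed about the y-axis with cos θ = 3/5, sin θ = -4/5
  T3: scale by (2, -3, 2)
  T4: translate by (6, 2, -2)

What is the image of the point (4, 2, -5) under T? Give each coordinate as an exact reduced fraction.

T1 rotate right-handed about the y-axis with cos θ = 4/5, sin θ = -3/5: (4, 2, -5) → (31/5, 2, -8/5)
T2 rotate right-handed about the y-axis with cos θ = 3/5, sin θ = -4/5: (31/5, 2, -8/5) → (5, 2, 4)
T3 scale by (2, -3, 2): (5, 2, 4) → (10, -6, 8)
T4 translate by (6, 2, -2): (10, -6, 8) → (16, -4, 6)

T(p) = (16, -4, 6)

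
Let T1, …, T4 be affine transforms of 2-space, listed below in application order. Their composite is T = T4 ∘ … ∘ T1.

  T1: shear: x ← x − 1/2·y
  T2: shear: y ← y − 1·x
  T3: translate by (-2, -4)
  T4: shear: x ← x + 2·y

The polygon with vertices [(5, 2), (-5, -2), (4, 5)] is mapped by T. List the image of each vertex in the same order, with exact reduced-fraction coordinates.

T1 shear: x ← x − 1/2·y: (5, 2) → (4, 2); (-5, -2) → (-4, -2); (4, 5) → (3/2, 5)
T2 shear: y ← y − 1·x: (4, 2) → (4, -2); (-4, -2) → (-4, 2); (3/2, 5) → (3/2, 7/2)
T3 translate by (-2, -4): (4, -2) → (2, -6); (-4, 2) → (-6, -2); (3/2, 7/2) → (-1/2, -1/2)
T4 shear: x ← x + 2·y: (2, -6) → (-10, -6); (-6, -2) → (-10, -2); (-1/2, -1/2) → (-3/2, -1/2)

image vertices: (-10, -6), (-10, -2), (-3/2, -1/2)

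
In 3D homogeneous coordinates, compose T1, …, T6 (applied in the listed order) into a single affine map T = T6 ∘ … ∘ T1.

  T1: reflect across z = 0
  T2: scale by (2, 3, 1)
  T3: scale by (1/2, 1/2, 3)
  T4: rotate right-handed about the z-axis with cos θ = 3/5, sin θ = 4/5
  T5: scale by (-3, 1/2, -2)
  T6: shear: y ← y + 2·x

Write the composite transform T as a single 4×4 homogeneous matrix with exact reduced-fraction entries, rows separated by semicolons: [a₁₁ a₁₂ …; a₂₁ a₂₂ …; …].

T1 = [1 0 0 0; 0 1 0 0; 0 0 -1 0; 0 0 0 1]
T2·T1 = [2 0 0 0; 0 3 0 0; 0 0 -1 0; 0 0 0 1]
T3·…·T1 = [1 0 0 0; 0 3/2 0 0; 0 0 -3 0; 0 0 0 1]
T4·…·T1 = [3/5 -6/5 0 0; 4/5 9/10 0 0; 0 0 -3 0; 0 0 0 1]
T5·…·T1 = [-9/5 18/5 0 0; 2/5 9/20 0 0; 0 0 6 0; 0 0 0 1]
T6·…·T1 = [-9/5 18/5 0 0; -16/5 153/20 0 0; 0 0 6 0; 0 0 0 1]

T = [-9/5 18/5 0 0; -16/5 153/20 0 0; 0 0 6 0; 0 0 0 1]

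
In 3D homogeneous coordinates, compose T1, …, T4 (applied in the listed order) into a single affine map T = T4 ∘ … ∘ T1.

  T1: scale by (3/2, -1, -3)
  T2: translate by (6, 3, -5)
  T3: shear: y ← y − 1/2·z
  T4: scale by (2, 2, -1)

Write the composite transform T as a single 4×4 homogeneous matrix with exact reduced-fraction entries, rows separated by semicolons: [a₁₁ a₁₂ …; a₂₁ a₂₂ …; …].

T = [3 0 0 12; 0 -2 3 11; 0 0 3 5; 0 0 0 1]

T1 = [3/2 0 0 0; 0 -1 0 0; 0 0 -3 0; 0 0 0 1]
T2·T1 = [3/2 0 0 6; 0 -1 0 3; 0 0 -3 -5; 0 0 0 1]
T3·…·T1 = [3/2 0 0 6; 0 -1 3/2 11/2; 0 0 -3 -5; 0 0 0 1]
T4·…·T1 = [3 0 0 12; 0 -2 3 11; 0 0 3 5; 0 0 0 1]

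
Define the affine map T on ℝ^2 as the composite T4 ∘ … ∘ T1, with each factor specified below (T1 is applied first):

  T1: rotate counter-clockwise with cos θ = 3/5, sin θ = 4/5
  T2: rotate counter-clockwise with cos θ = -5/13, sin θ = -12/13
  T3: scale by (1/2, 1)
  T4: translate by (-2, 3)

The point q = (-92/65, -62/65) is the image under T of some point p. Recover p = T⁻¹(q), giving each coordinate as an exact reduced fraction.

p = (4, -1)

T1 = [3/5 -4/5 0; 4/5 3/5 0; 0 0 1]
T2·T1 = [33/65 56/65 0; -56/65 33/65 0; 0 0 1]
T3·…·T1 = [33/130 28/65 0; -56/65 33/65 0; 0 0 1]
T4·…·T1 = [33/130 28/65 -2; -56/65 33/65 3; 0 0 1]
det M = 1/2; M⁻¹ = [66/65 -56/65 60/13; 112/65 33/65 25/13; 0 0 1]
M⁻¹ · (-92/65, -62/65)ᵀ = (4, -1)ᵀ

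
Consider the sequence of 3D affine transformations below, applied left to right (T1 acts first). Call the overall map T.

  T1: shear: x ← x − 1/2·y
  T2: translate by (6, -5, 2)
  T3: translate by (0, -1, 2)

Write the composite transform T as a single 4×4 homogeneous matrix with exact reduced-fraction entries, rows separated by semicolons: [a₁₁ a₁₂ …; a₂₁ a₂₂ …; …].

T1 = [1 -1/2 0 0; 0 1 0 0; 0 0 1 0; 0 0 0 1]
T2·T1 = [1 -1/2 0 6; 0 1 0 -5; 0 0 1 2; 0 0 0 1]
T3·…·T1 = [1 -1/2 0 6; 0 1 0 -6; 0 0 1 4; 0 0 0 1]

T = [1 -1/2 0 6; 0 1 0 -6; 0 0 1 4; 0 0 0 1]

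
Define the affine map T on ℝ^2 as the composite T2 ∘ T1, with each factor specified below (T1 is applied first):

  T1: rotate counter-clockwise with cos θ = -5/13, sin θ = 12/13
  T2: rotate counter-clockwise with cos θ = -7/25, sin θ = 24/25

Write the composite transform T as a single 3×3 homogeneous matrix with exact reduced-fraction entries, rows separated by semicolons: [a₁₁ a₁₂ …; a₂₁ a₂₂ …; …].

T1 = [-5/13 -12/13 0; 12/13 -5/13 0; 0 0 1]
T2·T1 = [-253/325 204/325 0; -204/325 -253/325 0; 0 0 1]

T = [-253/325 204/325 0; -204/325 -253/325 0; 0 0 1]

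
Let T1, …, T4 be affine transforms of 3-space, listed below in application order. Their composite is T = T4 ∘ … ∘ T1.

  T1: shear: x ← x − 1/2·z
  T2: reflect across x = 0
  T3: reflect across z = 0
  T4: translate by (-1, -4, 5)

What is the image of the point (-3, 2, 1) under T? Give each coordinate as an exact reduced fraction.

T(p) = (5/2, -2, 4)

T1 shear: x ← x − 1/2·z: (-3, 2, 1) → (-7/2, 2, 1)
T2 reflect across x = 0: (-7/2, 2, 1) → (7/2, 2, 1)
T3 reflect across z = 0: (7/2, 2, 1) → (7/2, 2, -1)
T4 translate by (-1, -4, 5): (7/2, 2, -1) → (5/2, -2, 4)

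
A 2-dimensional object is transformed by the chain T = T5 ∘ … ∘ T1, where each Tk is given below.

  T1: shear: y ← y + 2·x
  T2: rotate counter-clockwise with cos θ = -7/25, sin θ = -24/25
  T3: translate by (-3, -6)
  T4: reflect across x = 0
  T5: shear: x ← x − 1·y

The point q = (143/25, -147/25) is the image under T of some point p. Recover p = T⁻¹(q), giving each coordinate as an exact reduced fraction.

T1 = [1 0 0; 2 1 0; 0 0 1]
T2·T1 = [41/25 24/25 0; -38/25 -7/25 0; 0 0 1]
T3·…·T1 = [41/25 24/25 -3; -38/25 -7/25 -6; 0 0 1]
T4·…·T1 = [-41/25 -24/25 3; -38/25 -7/25 -6; 0 0 1]
T5·…·T1 = [-3/25 -17/25 9; -38/25 -7/25 -6; 0 0 1]
det M = -1; M⁻¹ = [7/25 -17/25 -33/5; -38/25 3/25 72/5; 0 0 1]
M⁻¹ · (143/25, -147/25)ᵀ = (-1, 5)ᵀ

p = (-1, 5)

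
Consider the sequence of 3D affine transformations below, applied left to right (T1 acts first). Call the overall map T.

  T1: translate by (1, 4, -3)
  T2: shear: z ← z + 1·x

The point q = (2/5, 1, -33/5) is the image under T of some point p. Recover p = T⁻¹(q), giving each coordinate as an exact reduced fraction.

p = (-3/5, -3, -4)

T1 = [1 0 0 1; 0 1 0 4; 0 0 1 -3; 0 0 0 1]
T2·T1 = [1 0 0 1; 0 1 0 4; 1 0 1 -2; 0 0 0 1]
det M = 1; M⁻¹ = [1 0 0 -1; 0 1 0 -4; -1 0 1 3; 0 0 0 1]
M⁻¹ · (2/5, 1, -33/5)ᵀ = (-3/5, -3, -4)ᵀ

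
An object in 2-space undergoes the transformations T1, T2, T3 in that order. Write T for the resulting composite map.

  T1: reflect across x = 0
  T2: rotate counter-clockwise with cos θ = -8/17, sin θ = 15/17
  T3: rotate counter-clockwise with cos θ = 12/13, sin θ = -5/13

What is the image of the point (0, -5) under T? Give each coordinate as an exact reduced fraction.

T1 reflect across x = 0: (0, -5) → (0, -5)
T2 rotate counter-clockwise with cos θ = -8/17, sin θ = 15/17: (0, -5) → (75/17, 40/17)
T3 rotate counter-clockwise with cos θ = 12/13, sin θ = -5/13: (75/17, 40/17) → (1100/221, 105/221)

T(p) = (1100/221, 105/221)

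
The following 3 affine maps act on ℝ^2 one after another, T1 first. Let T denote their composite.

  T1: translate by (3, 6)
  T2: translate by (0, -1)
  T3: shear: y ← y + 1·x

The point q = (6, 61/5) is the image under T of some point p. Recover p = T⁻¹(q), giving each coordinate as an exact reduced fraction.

p = (3, 6/5)

T1 = [1 0 3; 0 1 6; 0 0 1]
T2·T1 = [1 0 3; 0 1 5; 0 0 1]
T3·…·T1 = [1 0 3; 1 1 8; 0 0 1]
det M = 1; M⁻¹ = [1 0 -3; -1 1 -5; 0 0 1]
M⁻¹ · (6, 61/5)ᵀ = (3, 6/5)ᵀ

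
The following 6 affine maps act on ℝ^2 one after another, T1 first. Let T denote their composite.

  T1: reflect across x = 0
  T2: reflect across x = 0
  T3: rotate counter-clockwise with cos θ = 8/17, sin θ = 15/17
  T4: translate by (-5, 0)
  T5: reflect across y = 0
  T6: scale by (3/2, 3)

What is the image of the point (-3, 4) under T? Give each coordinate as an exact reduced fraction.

T(p) = (-507/34, 39/17)

T1 reflect across x = 0: (-3, 4) → (3, 4)
T2 reflect across x = 0: (3, 4) → (-3, 4)
T3 rotate counter-clockwise with cos θ = 8/17, sin θ = 15/17: (-3, 4) → (-84/17, -13/17)
T4 translate by (-5, 0): (-84/17, -13/17) → (-169/17, -13/17)
T5 reflect across y = 0: (-169/17, -13/17) → (-169/17, 13/17)
T6 scale by (3/2, 3): (-169/17, 13/17) → (-507/34, 39/17)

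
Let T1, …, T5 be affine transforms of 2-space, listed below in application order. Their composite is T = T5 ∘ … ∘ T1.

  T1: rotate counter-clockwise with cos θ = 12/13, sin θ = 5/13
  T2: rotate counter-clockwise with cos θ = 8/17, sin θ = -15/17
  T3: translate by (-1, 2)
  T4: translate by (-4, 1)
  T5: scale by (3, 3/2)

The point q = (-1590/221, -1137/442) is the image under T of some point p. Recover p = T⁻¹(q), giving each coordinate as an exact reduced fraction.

T1 = [12/13 -5/13 0; 5/13 12/13 0; 0 0 1]
T2·T1 = [171/221 140/221 0; -140/221 171/221 0; 0 0 1]
T3·…·T1 = [171/221 140/221 -1; -140/221 171/221 2; 0 0 1]
T4·…·T1 = [171/221 140/221 -5; -140/221 171/221 3; 0 0 1]
T5·…·T1 = [513/221 420/221 -15; -210/221 513/442 9/2; 0 0 1]
det M = 9/2; M⁻¹ = [57/221 -280/663 75/13; 140/663 114/221 11/13; 0 0 1]
M⁻¹ · (-1590/221, -1137/442)ᵀ = (5, -2)ᵀ

p = (5, -2)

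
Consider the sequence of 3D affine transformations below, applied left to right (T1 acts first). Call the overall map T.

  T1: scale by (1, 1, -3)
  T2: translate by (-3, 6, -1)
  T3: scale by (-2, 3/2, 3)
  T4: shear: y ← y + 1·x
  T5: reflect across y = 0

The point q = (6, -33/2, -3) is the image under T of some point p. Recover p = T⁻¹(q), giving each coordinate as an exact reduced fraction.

T1 = [1 0 0 0; 0 1 0 0; 0 0 -3 0; 0 0 0 1]
T2·T1 = [1 0 0 -3; 0 1 0 6; 0 0 -3 -1; 0 0 0 1]
T3·…·T1 = [-2 0 0 6; 0 3/2 0 9; 0 0 -9 -3; 0 0 0 1]
T4·…·T1 = [-2 0 0 6; -2 3/2 0 15; 0 0 -9 -3; 0 0 0 1]
T5·…·T1 = [-2 0 0 6; 2 -3/2 0 -15; 0 0 -9 -3; 0 0 0 1]
det M = -27; M⁻¹ = [-1/2 0 0 3; -2/3 -2/3 0 -6; 0 0 -1/9 -1/3; 0 0 0 1]
M⁻¹ · (6, -33/2, -3)ᵀ = (0, 1, 0)ᵀ

p = (0, 1, 0)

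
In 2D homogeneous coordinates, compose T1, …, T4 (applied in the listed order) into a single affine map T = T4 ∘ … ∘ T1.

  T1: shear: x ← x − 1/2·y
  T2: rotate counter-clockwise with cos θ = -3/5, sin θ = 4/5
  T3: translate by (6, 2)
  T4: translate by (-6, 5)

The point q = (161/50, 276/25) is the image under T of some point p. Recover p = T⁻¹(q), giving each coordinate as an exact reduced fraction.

p = (-6/5, -5)

T1 = [1 -1/2 0; 0 1 0; 0 0 1]
T2·T1 = [-3/5 -1/2 0; 4/5 -1 0; 0 0 1]
T3·…·T1 = [-3/5 -1/2 6; 4/5 -1 2; 0 0 1]
T4·…·T1 = [-3/5 -1/2 0; 4/5 -1 7; 0 0 1]
det M = 1; M⁻¹ = [-1 1/2 -7/2; -4/5 -3/5 21/5; 0 0 1]
M⁻¹ · (161/50, 276/25)ᵀ = (-6/5, -5)ᵀ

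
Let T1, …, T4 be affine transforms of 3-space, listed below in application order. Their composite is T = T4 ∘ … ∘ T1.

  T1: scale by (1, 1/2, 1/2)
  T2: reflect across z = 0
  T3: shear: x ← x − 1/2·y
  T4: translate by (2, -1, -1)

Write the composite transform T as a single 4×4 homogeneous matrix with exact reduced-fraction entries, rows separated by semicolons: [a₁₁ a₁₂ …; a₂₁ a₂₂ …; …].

T = [1 -1/4 0 2; 0 1/2 0 -1; 0 0 -1/2 -1; 0 0 0 1]

T1 = [1 0 0 0; 0 1/2 0 0; 0 0 1/2 0; 0 0 0 1]
T2·T1 = [1 0 0 0; 0 1/2 0 0; 0 0 -1/2 0; 0 0 0 1]
T3·…·T1 = [1 -1/4 0 0; 0 1/2 0 0; 0 0 -1/2 0; 0 0 0 1]
T4·…·T1 = [1 -1/4 0 2; 0 1/2 0 -1; 0 0 -1/2 -1; 0 0 0 1]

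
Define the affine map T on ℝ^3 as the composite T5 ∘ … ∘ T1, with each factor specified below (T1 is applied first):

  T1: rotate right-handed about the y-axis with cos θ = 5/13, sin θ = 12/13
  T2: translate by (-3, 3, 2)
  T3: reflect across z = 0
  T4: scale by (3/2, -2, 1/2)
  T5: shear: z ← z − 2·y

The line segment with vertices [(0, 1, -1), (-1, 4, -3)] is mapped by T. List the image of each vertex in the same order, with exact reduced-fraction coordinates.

image vertices: (-153/26, -8, 395/26), (-120/13, -14, 705/26)

T1 rotate right-handed about the y-axis with cos θ = 5/13, sin θ = 12/13: (0, 1, -1) → (-12/13, 1, -5/13); (-1, 4, -3) → (-41/13, 4, -3/13)
T2 translate by (-3, 3, 2): (-12/13, 1, -5/13) → (-51/13, 4, 21/13); (-41/13, 4, -3/13) → (-80/13, 7, 23/13)
T3 reflect across z = 0: (-51/13, 4, 21/13) → (-51/13, 4, -21/13); (-80/13, 7, 23/13) → (-80/13, 7, -23/13)
T4 scale by (3/2, -2, 1/2): (-51/13, 4, -21/13) → (-153/26, -8, -21/26); (-80/13, 7, -23/13) → (-120/13, -14, -23/26)
T5 shear: z ← z − 2·y: (-153/26, -8, -21/26) → (-153/26, -8, 395/26); (-120/13, -14, -23/26) → (-120/13, -14, 705/26)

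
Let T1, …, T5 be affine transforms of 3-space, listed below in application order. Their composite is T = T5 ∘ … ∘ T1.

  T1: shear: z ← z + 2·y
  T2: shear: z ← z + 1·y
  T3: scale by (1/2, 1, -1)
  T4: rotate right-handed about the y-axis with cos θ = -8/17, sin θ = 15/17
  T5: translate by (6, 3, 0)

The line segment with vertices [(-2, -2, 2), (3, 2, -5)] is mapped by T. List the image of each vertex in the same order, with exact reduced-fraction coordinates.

T1 shear: z ← z + 2·y: (-2, -2, 2) → (-2, -2, -2); (3, 2, -5) → (3, 2, -1)
T2 shear: z ← z + 1·y: (-2, -2, -2) → (-2, -2, -4); (3, 2, -1) → (3, 2, 1)
T3 scale by (1/2, 1, -1): (-2, -2, -4) → (-1, -2, 4); (3, 2, 1) → (3/2, 2, -1)
T4 rotate right-handed about the y-axis with cos θ = -8/17, sin θ = 15/17: (-1, -2, 4) → (4, -2, -1); (3/2, 2, -1) → (-27/17, 2, -29/34)
T5 translate by (6, 3, 0): (4, -2, -1) → (10, 1, -1); (-27/17, 2, -29/34) → (75/17, 5, -29/34)

image vertices: (10, 1, -1), (75/17, 5, -29/34)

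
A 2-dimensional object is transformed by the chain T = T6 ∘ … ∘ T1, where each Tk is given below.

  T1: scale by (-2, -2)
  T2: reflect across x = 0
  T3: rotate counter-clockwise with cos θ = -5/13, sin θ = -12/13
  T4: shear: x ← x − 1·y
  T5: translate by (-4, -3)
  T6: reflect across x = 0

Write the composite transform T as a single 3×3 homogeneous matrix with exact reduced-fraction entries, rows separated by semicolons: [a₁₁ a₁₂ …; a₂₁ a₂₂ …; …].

T1 = [-2 0 0; 0 -2 0; 0 0 1]
T2·T1 = [2 0 0; 0 -2 0; 0 0 1]
T3·…·T1 = [-10/13 -24/13 0; -24/13 10/13 0; 0 0 1]
T4·…·T1 = [14/13 -34/13 0; -24/13 10/13 0; 0 0 1]
T5·…·T1 = [14/13 -34/13 -4; -24/13 10/13 -3; 0 0 1]
T6·…·T1 = [-14/13 34/13 4; -24/13 10/13 -3; 0 0 1]

T = [-14/13 34/13 4; -24/13 10/13 -3; 0 0 1]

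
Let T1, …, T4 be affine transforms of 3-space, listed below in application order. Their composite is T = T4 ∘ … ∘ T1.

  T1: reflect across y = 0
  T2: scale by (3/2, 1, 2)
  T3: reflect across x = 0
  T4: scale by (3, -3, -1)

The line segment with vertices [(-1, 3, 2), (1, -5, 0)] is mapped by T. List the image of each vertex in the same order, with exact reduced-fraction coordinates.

image vertices: (9/2, 9, -4), (-9/2, -15, 0)

T1 reflect across y = 0: (-1, 3, 2) → (-1, -3, 2); (1, -5, 0) → (1, 5, 0)
T2 scale by (3/2, 1, 2): (-1, -3, 2) → (-3/2, -3, 4); (1, 5, 0) → (3/2, 5, 0)
T3 reflect across x = 0: (-3/2, -3, 4) → (3/2, -3, 4); (3/2, 5, 0) → (-3/2, 5, 0)
T4 scale by (3, -3, -1): (3/2, -3, 4) → (9/2, 9, -4); (-3/2, 5, 0) → (-9/2, -15, 0)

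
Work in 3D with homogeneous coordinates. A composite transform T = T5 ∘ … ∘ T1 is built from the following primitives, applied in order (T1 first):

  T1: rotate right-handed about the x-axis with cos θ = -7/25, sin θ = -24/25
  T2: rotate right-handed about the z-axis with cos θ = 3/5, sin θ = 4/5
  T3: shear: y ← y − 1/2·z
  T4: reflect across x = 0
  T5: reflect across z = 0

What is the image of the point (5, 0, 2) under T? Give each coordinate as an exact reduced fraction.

T(p) = (-183/125, 679/125, 14/25)

T1 rotate right-handed about the x-axis with cos θ = -7/25, sin θ = -24/25: (5, 0, 2) → (5, 48/25, -14/25)
T2 rotate right-handed about the z-axis with cos θ = 3/5, sin θ = 4/5: (5, 48/25, -14/25) → (183/125, 644/125, -14/25)
T3 shear: y ← y − 1/2·z: (183/125, 644/125, -14/25) → (183/125, 679/125, -14/25)
T4 reflect across x = 0: (183/125, 679/125, -14/25) → (-183/125, 679/125, -14/25)
T5 reflect across z = 0: (-183/125, 679/125, -14/25) → (-183/125, 679/125, 14/25)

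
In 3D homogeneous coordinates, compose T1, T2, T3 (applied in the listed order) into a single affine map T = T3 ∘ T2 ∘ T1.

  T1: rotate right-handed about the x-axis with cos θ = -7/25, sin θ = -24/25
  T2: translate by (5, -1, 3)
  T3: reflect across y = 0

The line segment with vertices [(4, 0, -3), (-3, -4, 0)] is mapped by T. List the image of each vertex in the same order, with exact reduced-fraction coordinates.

image vertices: (9, 97/25, 96/25), (2, -3/25, 171/25)

T1 rotate right-handed about the x-axis with cos θ = -7/25, sin θ = -24/25: (4, 0, -3) → (4, -72/25, 21/25); (-3, -4, 0) → (-3, 28/25, 96/25)
T2 translate by (5, -1, 3): (4, -72/25, 21/25) → (9, -97/25, 96/25); (-3, 28/25, 96/25) → (2, 3/25, 171/25)
T3 reflect across y = 0: (9, -97/25, 96/25) → (9, 97/25, 96/25); (2, 3/25, 171/25) → (2, -3/25, 171/25)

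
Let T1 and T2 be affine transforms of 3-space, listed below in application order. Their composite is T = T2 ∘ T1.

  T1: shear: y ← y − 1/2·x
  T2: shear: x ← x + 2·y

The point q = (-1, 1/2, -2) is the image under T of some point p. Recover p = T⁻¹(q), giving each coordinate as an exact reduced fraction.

T1 = [1 0 0 0; -1/2 1 0 0; 0 0 1 0; 0 0 0 1]
T2·T1 = [0 2 0 0; -1/2 1 0 0; 0 0 1 0; 0 0 0 1]
det M = 1; M⁻¹ = [1 -2 0 0; 1/2 0 0 0; 0 0 1 0; 0 0 0 1]
M⁻¹ · (-1, 1/2, -2)ᵀ = (-2, -1/2, -2)ᵀ

p = (-2, -1/2, -2)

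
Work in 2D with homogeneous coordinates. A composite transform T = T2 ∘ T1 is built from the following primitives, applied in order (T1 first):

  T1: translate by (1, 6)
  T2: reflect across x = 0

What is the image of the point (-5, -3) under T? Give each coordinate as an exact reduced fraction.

T(p) = (4, 3)

T1 translate by (1, 6): (-5, -3) → (-4, 3)
T2 reflect across x = 0: (-4, 3) → (4, 3)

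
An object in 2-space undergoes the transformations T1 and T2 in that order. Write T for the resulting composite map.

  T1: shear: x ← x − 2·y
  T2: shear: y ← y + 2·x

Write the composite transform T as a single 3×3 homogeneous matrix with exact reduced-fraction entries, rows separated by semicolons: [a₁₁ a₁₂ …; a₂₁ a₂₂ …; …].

T = [1 -2 0; 2 -3 0; 0 0 1]

T1 = [1 -2 0; 0 1 0; 0 0 1]
T2·T1 = [1 -2 0; 2 -3 0; 0 0 1]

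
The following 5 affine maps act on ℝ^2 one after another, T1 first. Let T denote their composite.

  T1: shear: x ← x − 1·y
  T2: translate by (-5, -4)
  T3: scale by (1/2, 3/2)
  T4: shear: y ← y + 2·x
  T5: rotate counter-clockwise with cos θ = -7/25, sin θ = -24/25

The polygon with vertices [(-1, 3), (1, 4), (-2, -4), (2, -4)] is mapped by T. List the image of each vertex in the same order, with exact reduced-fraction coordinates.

image vertices: (-441/50, 363/50), (-164/25, 152/25), (-699/50, 141/25), (-107/10, 13/5)

T1 shear: x ← x − 1·y: (-1, 3) → (-4, 3); (1, 4) → (-3, 4); (-2, -4) → (2, -4); (2, -4) → (6, -4)
T2 translate by (-5, -4): (-4, 3) → (-9, -1); (-3, 4) → (-8, 0); (2, -4) → (-3, -8); (6, -4) → (1, -8)
T3 scale by (1/2, 3/2): (-9, -1) → (-9/2, -3/2); (-8, 0) → (-4, 0); (-3, -8) → (-3/2, -12); (1, -8) → (1/2, -12)
T4 shear: y ← y + 2·x: (-9/2, -3/2) → (-9/2, -21/2); (-4, 0) → (-4, -8); (-3/2, -12) → (-3/2, -15); (1/2, -12) → (1/2, -11)
T5 rotate counter-clockwise with cos θ = -7/25, sin θ = -24/25: (-9/2, -21/2) → (-441/50, 363/50); (-4, -8) → (-164/25, 152/25); (-3/2, -15) → (-699/50, 141/25); (1/2, -11) → (-107/10, 13/5)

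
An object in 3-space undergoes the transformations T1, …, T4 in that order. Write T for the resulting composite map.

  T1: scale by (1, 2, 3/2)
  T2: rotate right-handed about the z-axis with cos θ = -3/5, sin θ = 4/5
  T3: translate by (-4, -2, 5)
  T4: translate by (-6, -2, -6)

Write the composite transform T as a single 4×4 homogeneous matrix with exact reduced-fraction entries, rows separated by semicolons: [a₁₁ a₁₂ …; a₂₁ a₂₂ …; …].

T1 = [1 0 0 0; 0 2 0 0; 0 0 3/2 0; 0 0 0 1]
T2·T1 = [-3/5 -8/5 0 0; 4/5 -6/5 0 0; 0 0 3/2 0; 0 0 0 1]
T3·…·T1 = [-3/5 -8/5 0 -4; 4/5 -6/5 0 -2; 0 0 3/2 5; 0 0 0 1]
T4·…·T1 = [-3/5 -8/5 0 -10; 4/5 -6/5 0 -4; 0 0 3/2 -1; 0 0 0 1]

T = [-3/5 -8/5 0 -10; 4/5 -6/5 0 -4; 0 0 3/2 -1; 0 0 0 1]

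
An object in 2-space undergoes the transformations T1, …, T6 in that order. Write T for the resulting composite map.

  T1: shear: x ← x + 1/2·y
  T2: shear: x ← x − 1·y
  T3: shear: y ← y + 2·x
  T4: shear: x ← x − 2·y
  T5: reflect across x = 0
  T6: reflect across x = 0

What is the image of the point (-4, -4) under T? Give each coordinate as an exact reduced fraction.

T1 shear: x ← x + 1/2·y: (-4, -4) → (-6, -4)
T2 shear: x ← x − 1·y: (-6, -4) → (-2, -4)
T3 shear: y ← y + 2·x: (-2, -4) → (-2, -8)
T4 shear: x ← x − 2·y: (-2, -8) → (14, -8)
T5 reflect across x = 0: (14, -8) → (-14, -8)
T6 reflect across x = 0: (-14, -8) → (14, -8)

T(p) = (14, -8)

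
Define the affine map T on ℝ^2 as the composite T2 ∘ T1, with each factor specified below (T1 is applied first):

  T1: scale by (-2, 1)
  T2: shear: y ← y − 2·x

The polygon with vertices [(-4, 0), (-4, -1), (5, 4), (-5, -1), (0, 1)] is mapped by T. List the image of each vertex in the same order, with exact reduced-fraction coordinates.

image vertices: (8, -16), (8, -17), (-10, 24), (10, -21), (0, 1)

T1 scale by (-2, 1): (-4, 0) → (8, 0); (-4, -1) → (8, -1); (5, 4) → (-10, 4); (-5, -1) → (10, -1); (0, 1) → (0, 1)
T2 shear: y ← y − 2·x: (8, 0) → (8, -16); (8, -1) → (8, -17); (-10, 4) → (-10, 24); (10, -1) → (10, -21); (0, 1) → (0, 1)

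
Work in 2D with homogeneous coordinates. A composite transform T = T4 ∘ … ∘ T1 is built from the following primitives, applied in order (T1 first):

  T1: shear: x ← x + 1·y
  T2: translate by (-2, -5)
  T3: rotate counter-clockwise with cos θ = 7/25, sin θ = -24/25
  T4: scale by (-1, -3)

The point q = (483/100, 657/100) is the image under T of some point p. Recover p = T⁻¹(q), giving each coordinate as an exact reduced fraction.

p = (3, -1/4)

T1 = [1 1 0; 0 1 0; 0 0 1]
T2·T1 = [1 1 -2; 0 1 -5; 0 0 1]
T3·…·T1 = [7/25 31/25 -134/25; -24/25 -17/25 13/25; 0 0 1]
T4·…·T1 = [-7/25 -31/25 134/25; 72/25 51/25 -39/25; 0 0 1]
det M = 3; M⁻¹ = [17/25 31/75 -3; -24/25 -7/75 5; 0 0 1]
M⁻¹ · (483/100, 657/100)ᵀ = (3, -1/4)ᵀ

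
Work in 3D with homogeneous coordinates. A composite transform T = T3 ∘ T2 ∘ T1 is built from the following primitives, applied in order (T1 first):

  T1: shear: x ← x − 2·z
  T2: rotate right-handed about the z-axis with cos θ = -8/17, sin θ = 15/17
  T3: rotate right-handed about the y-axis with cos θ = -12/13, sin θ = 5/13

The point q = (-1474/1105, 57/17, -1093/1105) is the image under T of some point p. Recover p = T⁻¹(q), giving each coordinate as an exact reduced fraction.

T1 = [1 0 -2 0; 0 1 0 0; 0 0 1 0; 0 0 0 1]
T2·T1 = [-8/17 -15/17 16/17 0; 15/17 -8/17 -30/17 0; 0 0 1 0; 0 0 0 1]
T3·…·T1 = [96/221 180/221 -107/221 0; 15/17 -8/17 -30/17 0; 40/221 75/221 -284/221 0; 0 0 0 1]
det M = 1; M⁻¹ = [266/221 15/17 -368/221 0; 180/221 -8/17 75/221 0; 5/13 0 -12/13 0; 0 0 0 1]
M⁻¹ · (-1474/1105, 57/17, -1093/1105)ᵀ = (3, -3, 2/5)ᵀ

p = (3, -3, 2/5)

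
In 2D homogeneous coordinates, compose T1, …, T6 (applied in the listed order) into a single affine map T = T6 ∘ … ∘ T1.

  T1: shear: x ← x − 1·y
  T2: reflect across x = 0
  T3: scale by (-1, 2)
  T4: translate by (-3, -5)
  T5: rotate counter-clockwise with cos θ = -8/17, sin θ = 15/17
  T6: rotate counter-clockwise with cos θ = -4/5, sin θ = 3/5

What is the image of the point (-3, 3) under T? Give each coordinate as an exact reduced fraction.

T1 shear: x ← x − 1·y: (-3, 3) → (-6, 3)
T2 reflect across x = 0: (-6, 3) → (6, 3)
T3 scale by (-1, 2): (6, 3) → (-6, 6)
T4 translate by (-3, -5): (-6, 6) → (-9, 1)
T5 rotate counter-clockwise with cos θ = -8/17, sin θ = 15/17: (-9, 1) → (57/17, -143/17)
T6 rotate counter-clockwise with cos θ = -4/5, sin θ = 3/5: (57/17, -143/17) → (201/85, 743/85)

T(p) = (201/85, 743/85)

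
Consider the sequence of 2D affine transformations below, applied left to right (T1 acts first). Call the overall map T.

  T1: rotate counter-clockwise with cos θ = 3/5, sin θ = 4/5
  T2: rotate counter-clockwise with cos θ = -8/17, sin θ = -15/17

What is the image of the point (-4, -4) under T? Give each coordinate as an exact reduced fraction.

T1 rotate counter-clockwise with cos θ = 3/5, sin θ = 4/5: (-4, -4) → (4/5, -28/5)
T2 rotate counter-clockwise with cos θ = -8/17, sin θ = -15/17: (4/5, -28/5) → (-452/85, 164/85)

T(p) = (-452/85, 164/85)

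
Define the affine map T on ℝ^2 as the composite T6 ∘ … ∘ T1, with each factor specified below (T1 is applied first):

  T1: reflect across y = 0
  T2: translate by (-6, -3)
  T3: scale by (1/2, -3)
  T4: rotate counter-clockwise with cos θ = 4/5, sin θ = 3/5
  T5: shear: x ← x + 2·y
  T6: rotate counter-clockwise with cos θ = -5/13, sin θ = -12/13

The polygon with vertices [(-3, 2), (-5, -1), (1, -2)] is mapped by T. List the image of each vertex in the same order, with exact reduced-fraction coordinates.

T1 reflect across y = 0: (-3, 2) → (-3, -2); (-5, -1) → (-5, 1); (1, -2) → (1, 2)
T2 translate by (-6, -3): (-3, -2) → (-9, -5); (-5, 1) → (-11, -2); (1, 2) → (-5, -1)
T3 scale by (1/2, -3): (-9, -5) → (-9/2, 15); (-11, -2) → (-11/2, 6); (-5, -1) → (-5/2, 3)
T4 rotate counter-clockwise with cos θ = 4/5, sin θ = 3/5: (-9/2, 15) → (-63/5, 93/10); (-11/2, 6) → (-8, 3/2); (-5/2, 3) → (-19/5, 9/10)
T5 shear: x ← x + 2·y: (-63/5, 93/10) → (6, 93/10); (-8, 3/2) → (-5, 3/2); (-19/5, 9/10) → (-2, 9/10)
T6 rotate counter-clockwise with cos θ = -5/13, sin θ = -12/13: (6, 93/10) → (408/65, -237/26); (-5, 3/2) → (43/13, 105/26); (-2, 9/10) → (8/5, 3/2)

image vertices: (408/65, -237/26), (43/13, 105/26), (8/5, 3/2)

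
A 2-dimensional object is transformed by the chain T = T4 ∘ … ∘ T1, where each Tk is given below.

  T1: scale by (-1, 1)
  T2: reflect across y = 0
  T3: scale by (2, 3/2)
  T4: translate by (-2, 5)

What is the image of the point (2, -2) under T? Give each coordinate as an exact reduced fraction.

T1 scale by (-1, 1): (2, -2) → (-2, -2)
T2 reflect across y = 0: (-2, -2) → (-2, 2)
T3 scale by (2, 3/2): (-2, 2) → (-4, 3)
T4 translate by (-2, 5): (-4, 3) → (-6, 8)

T(p) = (-6, 8)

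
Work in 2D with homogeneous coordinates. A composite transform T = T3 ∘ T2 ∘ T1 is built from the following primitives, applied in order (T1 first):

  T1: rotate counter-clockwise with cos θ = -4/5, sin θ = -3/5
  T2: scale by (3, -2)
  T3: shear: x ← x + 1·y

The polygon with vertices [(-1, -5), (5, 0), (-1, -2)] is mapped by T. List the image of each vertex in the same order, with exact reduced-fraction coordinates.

image vertices: (-79/5, -46/5), (-6, 6), (-28/5, -22/5)

T1 rotate counter-clockwise with cos θ = -4/5, sin θ = -3/5: (-1, -5) → (-11/5, 23/5); (5, 0) → (-4, -3); (-1, -2) → (-2/5, 11/5)
T2 scale by (3, -2): (-11/5, 23/5) → (-33/5, -46/5); (-4, -3) → (-12, 6); (-2/5, 11/5) → (-6/5, -22/5)
T3 shear: x ← x + 1·y: (-33/5, -46/5) → (-79/5, -46/5); (-12, 6) → (-6, 6); (-6/5, -22/5) → (-28/5, -22/5)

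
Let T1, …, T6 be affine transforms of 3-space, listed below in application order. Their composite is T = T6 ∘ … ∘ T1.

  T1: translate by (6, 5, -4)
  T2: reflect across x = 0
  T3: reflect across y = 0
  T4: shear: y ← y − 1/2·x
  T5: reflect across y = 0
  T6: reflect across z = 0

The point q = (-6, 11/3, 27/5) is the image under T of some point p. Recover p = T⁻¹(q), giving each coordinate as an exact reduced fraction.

T1 = [1 0 0 6; 0 1 0 5; 0 0 1 -4; 0 0 0 1]
T2·T1 = [-1 0 0 -6; 0 1 0 5; 0 0 1 -4; 0 0 0 1]
T3·…·T1 = [-1 0 0 -6; 0 -1 0 -5; 0 0 1 -4; 0 0 0 1]
T4·…·T1 = [-1 0 0 -6; 1/2 -1 0 -2; 0 0 1 -4; 0 0 0 1]
T5·…·T1 = [-1 0 0 -6; -1/2 1 0 2; 0 0 1 -4; 0 0 0 1]
T6·…·T1 = [-1 0 0 -6; -1/2 1 0 2; 0 0 -1 4; 0 0 0 1]
det M = 1; M⁻¹ = [-1 0 0 -6; -1/2 1 0 -5; 0 0 -1 4; 0 0 0 1]
M⁻¹ · (-6, 11/3, 27/5)ᵀ = (0, 5/3, -7/5)ᵀ

p = (0, 5/3, -7/5)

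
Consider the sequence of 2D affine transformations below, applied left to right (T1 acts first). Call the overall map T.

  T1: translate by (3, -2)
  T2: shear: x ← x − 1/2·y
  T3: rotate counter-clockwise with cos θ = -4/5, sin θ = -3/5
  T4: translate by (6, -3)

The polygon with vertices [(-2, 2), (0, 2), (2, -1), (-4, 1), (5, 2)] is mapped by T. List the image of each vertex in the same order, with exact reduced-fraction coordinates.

image vertices: (26/5, -18/5), (18/5, -24/5), (-1, -9/2), (29/5, -19/10), (-2/5, -39/5)

T1 translate by (3, -2): (-2, 2) → (1, 0); (0, 2) → (3, 0); (2, -1) → (5, -3); (-4, 1) → (-1, -1); (5, 2) → (8, 0)
T2 shear: x ← x − 1/2·y: (1, 0) → (1, 0); (3, 0) → (3, 0); (5, -3) → (13/2, -3); (-1, -1) → (-1/2, -1); (8, 0) → (8, 0)
T3 rotate counter-clockwise with cos θ = -4/5, sin θ = -3/5: (1, 0) → (-4/5, -3/5); (3, 0) → (-12/5, -9/5); (13/2, -3) → (-7, -3/2); (-1/2, -1) → (-1/5, 11/10); (8, 0) → (-32/5, -24/5)
T4 translate by (6, -3): (-4/5, -3/5) → (26/5, -18/5); (-12/5, -9/5) → (18/5, -24/5); (-7, -3/2) → (-1, -9/2); (-1/5, 11/10) → (29/5, -19/10); (-32/5, -24/5) → (-2/5, -39/5)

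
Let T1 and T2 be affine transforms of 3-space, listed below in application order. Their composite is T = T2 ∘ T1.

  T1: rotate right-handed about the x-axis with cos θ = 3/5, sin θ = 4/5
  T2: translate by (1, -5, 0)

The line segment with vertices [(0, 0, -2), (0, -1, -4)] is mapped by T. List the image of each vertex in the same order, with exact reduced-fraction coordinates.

T1 rotate right-handed about the x-axis with cos θ = 3/5, sin θ = 4/5: (0, 0, -2) → (0, 8/5, -6/5); (0, -1, -4) → (0, 13/5, -16/5)
T2 translate by (1, -5, 0): (0, 8/5, -6/5) → (1, -17/5, -6/5); (0, 13/5, -16/5) → (1, -12/5, -16/5)

image vertices: (1, -17/5, -6/5), (1, -12/5, -16/5)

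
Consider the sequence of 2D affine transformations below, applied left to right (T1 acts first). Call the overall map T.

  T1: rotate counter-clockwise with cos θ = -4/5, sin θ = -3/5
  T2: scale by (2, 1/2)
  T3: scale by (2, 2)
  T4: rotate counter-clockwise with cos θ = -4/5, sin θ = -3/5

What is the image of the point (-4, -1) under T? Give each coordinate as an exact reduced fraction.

T(p) = (-32/5, -44/5)

T1 rotate counter-clockwise with cos θ = -4/5, sin θ = -3/5: (-4, -1) → (13/5, 16/5)
T2 scale by (2, 1/2): (13/5, 16/5) → (26/5, 8/5)
T3 scale by (2, 2): (26/5, 8/5) → (52/5, 16/5)
T4 rotate counter-clockwise with cos θ = -4/5, sin θ = -3/5: (52/5, 16/5) → (-32/5, -44/5)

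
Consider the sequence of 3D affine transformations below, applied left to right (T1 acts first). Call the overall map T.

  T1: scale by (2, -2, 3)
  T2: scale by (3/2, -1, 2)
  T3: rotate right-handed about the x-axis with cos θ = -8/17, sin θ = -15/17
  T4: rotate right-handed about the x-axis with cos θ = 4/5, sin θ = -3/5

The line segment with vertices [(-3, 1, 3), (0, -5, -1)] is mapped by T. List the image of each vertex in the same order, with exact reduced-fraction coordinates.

T1 scale by (2, -2, 3): (-3, 1, 3) → (-6, -2, 9); (0, -5, -1) → (0, 10, -3)
T2 scale by (3/2, -1, 2): (-6, -2, 9) → (-9, 2, 18); (0, 10, -3) → (0, -10, -6)
T3 rotate right-handed about the x-axis with cos θ = -8/17, sin θ = -15/17: (-9, 2, 18) → (-9, 254/17, -174/17); (0, -10, -6) → (0, -10/17, 198/17)
T4 rotate right-handed about the x-axis with cos θ = 4/5, sin θ = -3/5: (-9, 254/17, -174/17) → (-9, 494/85, -1458/85); (0, -10/17, 198/17) → (0, 554/85, 822/85)

image vertices: (-9, 494/85, -1458/85), (0, 554/85, 822/85)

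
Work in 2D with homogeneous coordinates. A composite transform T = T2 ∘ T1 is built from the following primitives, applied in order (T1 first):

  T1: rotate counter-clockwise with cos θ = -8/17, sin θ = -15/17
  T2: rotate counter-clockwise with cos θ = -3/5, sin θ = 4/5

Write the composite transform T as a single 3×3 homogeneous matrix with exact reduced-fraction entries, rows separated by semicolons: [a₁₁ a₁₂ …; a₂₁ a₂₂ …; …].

T = [84/85 -13/85 0; 13/85 84/85 0; 0 0 1]

T1 = [-8/17 15/17 0; -15/17 -8/17 0; 0 0 1]
T2·T1 = [84/85 -13/85 0; 13/85 84/85 0; 0 0 1]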